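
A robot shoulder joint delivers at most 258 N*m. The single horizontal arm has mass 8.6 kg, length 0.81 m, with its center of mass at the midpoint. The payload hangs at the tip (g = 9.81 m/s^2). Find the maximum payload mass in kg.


tau_arm = m_arm*g*(L/2) = 8.6*9.81*0.81/2 = 34.1682 N*m
tau_payload = tau_max - tau_arm = 258 - 34.1682 = 223.8318
m_payload = tau_payload / (g*L) = 223.8318 / (9.81*0.81) = 28.1688

28.1688 kg


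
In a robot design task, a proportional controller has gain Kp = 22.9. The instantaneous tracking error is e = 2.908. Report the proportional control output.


u_P = Kp * e = 22.9 * 2.908 = 66.5932

66.5932


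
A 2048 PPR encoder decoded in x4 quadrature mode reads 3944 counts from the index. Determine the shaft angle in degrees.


angle = counts * 360 / (PPR*4) = 3944 * 360 / 8192 = 173.3203

173.3203 degrees


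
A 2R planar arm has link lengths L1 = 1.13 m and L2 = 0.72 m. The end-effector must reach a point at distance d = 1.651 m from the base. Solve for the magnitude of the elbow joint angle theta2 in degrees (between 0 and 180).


cos(th2) = (d^2 - L1^2 - L2^2)/(2*L1*L2) = (1.651^2 - 1.13^2 - 0.72^2)/(2*1.13*0.72) = 0.57184181
th2 = acos(0.57184181) = 55.1212 deg

55.1212 degrees


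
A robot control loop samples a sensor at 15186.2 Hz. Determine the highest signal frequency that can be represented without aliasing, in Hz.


f_max = f_s/2 = 15186.2/2 = 7593.1000

7593.1000 Hz


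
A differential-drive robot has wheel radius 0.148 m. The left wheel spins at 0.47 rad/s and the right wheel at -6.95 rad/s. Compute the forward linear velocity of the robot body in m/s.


v = r*(wR + wL)/2 = 0.148*(-6.95 + 0.47)/2 = -0.4795

-0.4795 m/s


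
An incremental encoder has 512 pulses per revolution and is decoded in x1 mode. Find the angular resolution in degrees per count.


resolution = 360 / (PPR * 1) = 360 / 512 = 0.7031

0.7031 degrees


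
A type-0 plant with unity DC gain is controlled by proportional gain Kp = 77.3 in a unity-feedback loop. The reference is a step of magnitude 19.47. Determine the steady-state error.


e_ss = R/(1 + Kp) = 19.47/(1 + 77.3) = 19.47/78.3000 = 0.2487

0.2487


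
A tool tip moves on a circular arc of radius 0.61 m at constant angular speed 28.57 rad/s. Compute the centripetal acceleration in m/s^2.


a_c = omega^2 * r = 28.57^2 * 0.61 = 497.9094

497.9094 m/s^2


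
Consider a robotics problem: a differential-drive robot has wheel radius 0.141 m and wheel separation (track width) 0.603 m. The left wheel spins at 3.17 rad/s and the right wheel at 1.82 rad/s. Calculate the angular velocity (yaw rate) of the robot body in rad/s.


omega = r*(wR - wL)/L = 0.141*(1.82 - (3.17))/0.603 = -0.3157

-0.3157 rad/s


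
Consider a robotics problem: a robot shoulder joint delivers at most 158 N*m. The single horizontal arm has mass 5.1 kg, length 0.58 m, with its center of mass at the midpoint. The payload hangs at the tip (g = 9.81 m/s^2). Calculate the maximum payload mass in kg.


tau_arm = m_arm*g*(L/2) = 5.1*9.81*0.58/2 = 14.5090 N*m
tau_payload = tau_max - tau_arm = 158 - 14.5090 = 143.4910
m_payload = tau_payload / (g*L) = 143.4910 / (9.81*0.58) = 25.2190

25.2190 kg


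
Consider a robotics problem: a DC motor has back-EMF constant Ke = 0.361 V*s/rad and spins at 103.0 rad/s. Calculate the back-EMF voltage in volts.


V_emf = Ke * omega = 0.361*103.0 = 37.1830

37.1830 V


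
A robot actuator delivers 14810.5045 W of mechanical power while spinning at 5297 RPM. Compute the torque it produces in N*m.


omega = 5297 * 2*pi/60 = 554.700543 rad/s
tau = P / omega = 14810.5045 / 554.700543 = 26.7000

26.7000 N*m


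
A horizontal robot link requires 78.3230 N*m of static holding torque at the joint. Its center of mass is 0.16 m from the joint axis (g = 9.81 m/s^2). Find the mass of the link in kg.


m = tau / (g*L) = 78.3230 / (9.81 * 0.16) = 49.9000

49.9000 kg


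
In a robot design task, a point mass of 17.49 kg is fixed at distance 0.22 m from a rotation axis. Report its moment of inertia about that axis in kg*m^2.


I = m*r^2 = 17.49*0.22^2 = 0.8465

0.8465 kg*m^2


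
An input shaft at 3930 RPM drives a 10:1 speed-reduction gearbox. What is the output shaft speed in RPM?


omega_out = omega_in / N = 3930 / 10 = 393.0000

393.0000 RPM


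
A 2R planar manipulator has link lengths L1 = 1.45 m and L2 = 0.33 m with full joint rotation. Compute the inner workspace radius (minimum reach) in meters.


r_min = |L1 - L2| = |1.45 - 0.33| = 1.1200

1.1200 m


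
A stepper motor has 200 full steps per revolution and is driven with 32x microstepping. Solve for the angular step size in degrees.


step = 360/(200*32) = 360/6400 = 0.0563

0.0563 degrees


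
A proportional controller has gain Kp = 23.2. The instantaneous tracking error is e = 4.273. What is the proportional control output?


u_P = Kp * e = 23.2 * 4.273 = 99.1336

99.1336


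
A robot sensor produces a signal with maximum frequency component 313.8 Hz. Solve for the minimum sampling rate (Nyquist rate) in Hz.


f_s,min = 2*f_max = 2*313.8 = 627.6000

627.6000 Hz


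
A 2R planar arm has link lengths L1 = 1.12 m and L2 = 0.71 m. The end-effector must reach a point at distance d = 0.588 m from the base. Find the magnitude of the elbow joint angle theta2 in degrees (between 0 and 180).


cos(th2) = (d^2 - L1^2 - L2^2)/(2*L1*L2) = (0.588^2 - 1.12^2 - 0.71^2)/(2*1.12*0.71) = -0.88830231
th2 = acos(-0.88830231) = 152.6607 deg

152.6607 degrees


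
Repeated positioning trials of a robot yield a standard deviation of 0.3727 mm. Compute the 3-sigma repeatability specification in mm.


repeatability = 3*sigma = 3*0.3727 = 1.1181

1.1181 mm


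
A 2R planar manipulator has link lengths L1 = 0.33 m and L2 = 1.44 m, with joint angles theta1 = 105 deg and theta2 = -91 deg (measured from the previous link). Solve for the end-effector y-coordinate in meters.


y = L1*sin(th1) + L2*sin(th1+th2) = 0.33*sin(105 deg) + 1.44*sin(14 deg) = 0.6671

0.6671 m


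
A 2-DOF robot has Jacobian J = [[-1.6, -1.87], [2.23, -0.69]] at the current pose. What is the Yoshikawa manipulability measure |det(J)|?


det(J) = -1.6*-0.69 - (-1.87)*(2.23) = 5.2741
|det(J)| = 5.2741

5.2741


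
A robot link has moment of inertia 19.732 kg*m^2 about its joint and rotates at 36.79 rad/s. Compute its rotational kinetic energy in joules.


KE = (1/2)*I*omega^2 = 0.5*19.732*36.79^2 = 13353.6715

13353.6715 J


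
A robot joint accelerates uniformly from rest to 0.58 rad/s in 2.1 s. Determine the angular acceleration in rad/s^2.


alpha = delta_omega / t = 0.58 / 2.1 = 0.2762

0.2762 rad/s^2


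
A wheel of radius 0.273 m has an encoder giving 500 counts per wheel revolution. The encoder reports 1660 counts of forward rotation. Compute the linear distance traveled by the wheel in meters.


revs = 1660/500 = 3.320000
d = revs * 2*pi*r = 3.320000 * 2*pi*0.273 = 5.6948

5.6948 m


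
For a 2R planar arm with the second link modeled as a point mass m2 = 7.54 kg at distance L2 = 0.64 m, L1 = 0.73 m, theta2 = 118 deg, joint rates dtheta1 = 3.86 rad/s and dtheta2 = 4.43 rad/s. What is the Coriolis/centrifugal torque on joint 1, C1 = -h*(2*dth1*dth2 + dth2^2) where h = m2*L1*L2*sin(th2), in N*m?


h = m2*L1*L2*sin(th2) = 7.54*0.73*0.64*sin(118 deg) = 3.110349
C1 = -h*(2*3.86*4.43 + 4.43^2) = -3.110349*53.8245 = -167.4130

-167.4130 N*m


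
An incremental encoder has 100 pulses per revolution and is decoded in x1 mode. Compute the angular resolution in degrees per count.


resolution = 360 / (PPR * 1) = 360 / 100 = 3.6000

3.6000 degrees


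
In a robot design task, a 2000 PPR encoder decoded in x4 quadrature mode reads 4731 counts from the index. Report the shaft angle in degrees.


angle = counts * 360 / (PPR*4) = 4731 * 360 / 8000 = 212.8950

212.8950 degrees


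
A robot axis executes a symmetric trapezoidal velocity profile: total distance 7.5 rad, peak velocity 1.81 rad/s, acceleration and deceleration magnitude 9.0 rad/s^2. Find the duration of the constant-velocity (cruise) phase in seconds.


t_acc = v/a = 0.201111 s, d_acc = v^2/(2a) = 0.182006 rad each
d_cruise = 7.5 - 2*0.182006 = 7.135988 rad
t_cruise = d_cruise/v = 7.135988/1.81 = 3.9425

3.9425 s


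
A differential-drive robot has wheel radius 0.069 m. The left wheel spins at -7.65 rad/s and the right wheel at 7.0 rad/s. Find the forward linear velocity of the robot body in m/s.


v = r*(wR + wL)/2 = 0.069*(7.0 + -7.65)/2 = -0.0224

-0.0224 m/s


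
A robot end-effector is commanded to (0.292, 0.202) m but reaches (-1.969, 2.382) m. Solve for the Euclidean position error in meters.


dx = -1.969 - (0.292) = -2.2610, dy = 2.382 - (0.202) = 2.1800
err = sqrt(5.112121 + 4.752400) = 3.1408

3.1408 m


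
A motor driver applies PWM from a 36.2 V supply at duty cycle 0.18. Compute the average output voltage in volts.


V_avg = V_supply * D = 36.2*0.18 = 6.5160

6.5160 V


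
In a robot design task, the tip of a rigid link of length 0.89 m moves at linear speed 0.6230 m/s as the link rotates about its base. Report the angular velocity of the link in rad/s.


omega = v / L = 0.6230 / 0.89 = 0.7000

0.7000 rad/s


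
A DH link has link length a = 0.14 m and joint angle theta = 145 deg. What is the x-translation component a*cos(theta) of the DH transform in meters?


a*cos(theta) = 0.14*cos(145 deg) = -0.1147

-0.1147 m


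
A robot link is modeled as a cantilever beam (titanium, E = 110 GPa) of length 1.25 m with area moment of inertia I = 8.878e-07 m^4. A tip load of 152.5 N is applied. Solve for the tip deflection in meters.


delta = F*L^3/(3*E*I) = 152.5*1.25^3/(3*1.100e+11*8.878e-07)
      = 297.8515625/292974 = 0.0010

0.0010 m


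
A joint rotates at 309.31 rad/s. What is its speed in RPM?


RPM = 309.31 * 60/(2*pi) = 2953.6929

2953.6929 RPM


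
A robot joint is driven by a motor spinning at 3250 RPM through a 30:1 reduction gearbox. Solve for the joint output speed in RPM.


omega_joint = omega_motor / N = 3250 / 30 = 108.3333

108.3333 RPM


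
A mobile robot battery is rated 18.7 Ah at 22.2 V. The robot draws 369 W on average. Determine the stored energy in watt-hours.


E = capacity * V = 18.7*22.2 = 415.1400

415.1400 Wh


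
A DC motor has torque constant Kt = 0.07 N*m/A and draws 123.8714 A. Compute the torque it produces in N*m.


tau = Kt * I = 0.07*123.8714 = 8.6710

8.6710 N*m


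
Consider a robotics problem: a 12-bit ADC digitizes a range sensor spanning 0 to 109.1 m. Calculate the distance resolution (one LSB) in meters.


res = range / 2^n = 109.1/2^12 = 109.1/4096 = 0.0266

0.0266 m


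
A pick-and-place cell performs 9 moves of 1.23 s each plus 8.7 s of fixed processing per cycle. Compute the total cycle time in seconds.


T = 9*1.23 + 8.7 = 19.7700

19.7700 s


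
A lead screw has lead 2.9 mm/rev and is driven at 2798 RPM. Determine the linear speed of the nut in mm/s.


v = lead * (RPM/60) = 2.9*2798/60 = 135.2367

135.2367 mm/s


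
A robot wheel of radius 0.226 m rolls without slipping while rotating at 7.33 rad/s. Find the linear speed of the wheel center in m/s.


v = omega * r = 7.33 * 0.226 = 1.6566

1.6566 m/s


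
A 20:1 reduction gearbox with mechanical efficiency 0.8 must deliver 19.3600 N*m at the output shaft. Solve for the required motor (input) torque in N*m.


tau_in = tau_out / (N * eta) = 19.3600 / (20 * 0.8) = 1.2100

1.2100 N*m


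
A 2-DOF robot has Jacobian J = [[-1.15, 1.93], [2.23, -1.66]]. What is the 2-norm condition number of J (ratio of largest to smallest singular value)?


JJ^T eigenvalues: trace(JJ^T) = 12.7759, det(JJ^T) = det(J)^2 = 5.73554601
s_max^2 = (12.7759 + sqrt(140.28143677))/2 = 12.30997323
s_min^2 = (12.7759 - sqrt(140.28143677))/2 = 0.46592677
kappa = s_max/s_min = sqrt(12.30997323/0.46592677) = 5.1401

5.1401


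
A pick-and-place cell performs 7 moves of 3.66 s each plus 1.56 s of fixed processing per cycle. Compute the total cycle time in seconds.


T = 7*3.66 + 1.56 = 27.1800

27.1800 s


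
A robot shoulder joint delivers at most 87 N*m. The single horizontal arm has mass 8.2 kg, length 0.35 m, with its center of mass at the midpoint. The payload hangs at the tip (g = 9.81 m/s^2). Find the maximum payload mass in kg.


tau_arm = m_arm*g*(L/2) = 8.2*9.81*0.35/2 = 14.0773 N*m
tau_payload = tau_max - tau_arm = 87 - 14.0773 = 72.9227
m_payload = tau_payload / (g*L) = 72.9227 / (9.81*0.35) = 21.2386

21.2386 kg


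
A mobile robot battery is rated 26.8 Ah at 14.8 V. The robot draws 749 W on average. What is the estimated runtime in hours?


E = 26.8*14.8 = 396.6400 Wh
t = E/P = 396.6400/749 = 0.5296

0.5296 hours


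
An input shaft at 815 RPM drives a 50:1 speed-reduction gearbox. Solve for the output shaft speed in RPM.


omega_out = omega_in / N = 815 / 50 = 16.3000

16.3000 RPM


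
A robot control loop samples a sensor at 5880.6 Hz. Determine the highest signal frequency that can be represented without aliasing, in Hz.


f_max = f_s/2 = 5880.6/2 = 2940.3000

2940.3000 Hz


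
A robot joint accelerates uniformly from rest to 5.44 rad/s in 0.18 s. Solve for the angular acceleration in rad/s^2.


alpha = delta_omega / t = 5.44 / 0.18 = 30.2222

30.2222 rad/s^2


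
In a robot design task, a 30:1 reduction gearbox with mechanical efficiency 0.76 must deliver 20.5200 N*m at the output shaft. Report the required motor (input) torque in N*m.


tau_in = tau_out / (N * eta) = 20.5200 / (30 * 0.76) = 0.9000

0.9000 N*m


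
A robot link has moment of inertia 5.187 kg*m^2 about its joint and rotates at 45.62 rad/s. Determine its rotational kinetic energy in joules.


KE = (1/2)*I*omega^2 = 0.5*5.187*45.62^2 = 5397.5517

5397.5517 J


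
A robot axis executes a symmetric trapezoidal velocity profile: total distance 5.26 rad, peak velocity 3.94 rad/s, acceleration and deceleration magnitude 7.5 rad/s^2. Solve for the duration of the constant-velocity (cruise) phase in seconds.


t_acc = v/a = 0.525333 s, d_acc = v^2/(2a) = 1.034907 rad each
d_cruise = 5.26 - 2*1.034907 = 3.190186 rad
t_cruise = d_cruise/v = 3.190186/3.94 = 0.8097

0.8097 s


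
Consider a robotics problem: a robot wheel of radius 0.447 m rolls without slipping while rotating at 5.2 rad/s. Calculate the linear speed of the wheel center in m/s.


v = omega * r = 5.2 * 0.447 = 2.3244

2.3244 m/s


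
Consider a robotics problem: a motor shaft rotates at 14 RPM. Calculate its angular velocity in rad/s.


omega = 14 * 2*pi/60 = 1.4661

1.4661 rad/s


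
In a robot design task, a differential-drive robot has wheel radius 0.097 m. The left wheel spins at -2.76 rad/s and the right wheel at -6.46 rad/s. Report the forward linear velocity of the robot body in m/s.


v = r*(wR + wL)/2 = 0.097*(-6.46 + -2.76)/2 = -0.4472

-0.4472 m/s


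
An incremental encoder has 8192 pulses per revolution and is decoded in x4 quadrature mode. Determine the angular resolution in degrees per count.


resolution = 360 / (PPR * 4) = 360 / 32768 = 0.0110

0.0110 degrees


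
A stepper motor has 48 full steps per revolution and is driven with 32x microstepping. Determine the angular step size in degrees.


step = 360/(48*32) = 360/1536 = 0.2344

0.2344 degrees


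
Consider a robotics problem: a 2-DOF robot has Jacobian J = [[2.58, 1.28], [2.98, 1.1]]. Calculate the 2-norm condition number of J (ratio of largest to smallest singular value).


JJ^T eigenvalues: trace(JJ^T) = 18.3852, det(JJ^T) = det(J)^2 = 0.95335696
s_max^2 = (18.3852 + sqrt(334.20215120))/2 = 18.33319833
s_min^2 = (18.3852 - sqrt(334.20215120))/2 = 0.05200167
kappa = s_max/s_min = sqrt(18.33319833/0.05200167) = 18.7763

18.7763


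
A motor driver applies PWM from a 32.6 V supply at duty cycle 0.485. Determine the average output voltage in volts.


V_avg = V_supply * D = 32.6*0.485 = 15.8110

15.8110 V


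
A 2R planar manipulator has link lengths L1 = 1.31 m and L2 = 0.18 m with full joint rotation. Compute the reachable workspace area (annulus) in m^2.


r_max = L1 + L2 = 1.4900, r_min = |L1 - L2| = 1.1300
A = pi*(r_max^2 - r_min^2) = pi*(2.2201 - 1.2769) = 2.9632

2.9632 m^2


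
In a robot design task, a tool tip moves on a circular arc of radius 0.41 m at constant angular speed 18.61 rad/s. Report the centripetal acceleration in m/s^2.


a_c = omega^2 * r = 18.61^2 * 0.41 = 141.9962

141.9962 m/s^2


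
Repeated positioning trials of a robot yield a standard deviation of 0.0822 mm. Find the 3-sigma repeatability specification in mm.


repeatability = 3*sigma = 3*0.0822 = 0.2466

0.2466 mm


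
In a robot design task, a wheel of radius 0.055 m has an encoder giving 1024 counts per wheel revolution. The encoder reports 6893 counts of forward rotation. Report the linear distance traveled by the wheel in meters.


revs = 6893/1024 = 6.731445
d = revs * 2*pi*r = 6.731445 * 2*pi*0.055 = 2.3262

2.3262 m


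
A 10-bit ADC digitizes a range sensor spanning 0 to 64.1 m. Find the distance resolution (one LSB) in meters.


res = range / 2^n = 64.1/2^10 = 64.1/1024 = 0.0626

0.0626 m


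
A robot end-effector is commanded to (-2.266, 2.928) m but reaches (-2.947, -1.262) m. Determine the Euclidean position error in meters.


dx = -2.947 - (-2.266) = -0.6810, dy = -1.262 - (2.928) = -4.1900
err = sqrt(0.463761 + 17.556100) = 4.2450

4.2450 m


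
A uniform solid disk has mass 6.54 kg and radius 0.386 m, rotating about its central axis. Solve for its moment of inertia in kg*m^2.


I = (1/2)*m*R^2 = 0.5*6.54*0.386^2 = 0.4872

0.4872 kg*m^2


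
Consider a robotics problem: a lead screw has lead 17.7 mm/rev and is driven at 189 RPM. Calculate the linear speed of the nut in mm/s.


v = lead * (RPM/60) = 17.7*189/60 = 55.7550

55.7550 mm/s


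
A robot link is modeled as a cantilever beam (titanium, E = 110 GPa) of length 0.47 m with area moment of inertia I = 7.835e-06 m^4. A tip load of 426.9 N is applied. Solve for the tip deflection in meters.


delta = F*L^3/(3*E*I) = 426.9*0.47^3/(3*1.100e+11*7.835e-06)
      = 44.3220387/2585550 = 1.7142e-05

1.7142e-05 m


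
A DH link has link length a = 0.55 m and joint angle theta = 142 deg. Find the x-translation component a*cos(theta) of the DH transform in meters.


a*cos(theta) = 0.55*cos(142 deg) = -0.4334

-0.4334 m


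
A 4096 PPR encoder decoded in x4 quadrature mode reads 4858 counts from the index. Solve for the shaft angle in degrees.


angle = counts * 360 / (PPR*4) = 4858 * 360 / 16384 = 106.7432

106.7432 degrees


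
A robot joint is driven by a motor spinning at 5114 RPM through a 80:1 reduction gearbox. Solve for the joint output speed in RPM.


omega_joint = omega_motor / N = 5114 / 80 = 63.9250

63.9250 RPM


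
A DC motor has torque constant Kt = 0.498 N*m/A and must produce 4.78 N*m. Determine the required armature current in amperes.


I = tau / Kt = 4.78/0.498 = 9.5984

9.5984 A


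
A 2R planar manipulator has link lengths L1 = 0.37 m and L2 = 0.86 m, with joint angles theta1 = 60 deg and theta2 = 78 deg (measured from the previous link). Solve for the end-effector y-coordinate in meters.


y = L1*sin(th1) + L2*sin(th1+th2) = 0.37*sin(60 deg) + 0.86*sin(138 deg) = 0.8959

0.8959 m


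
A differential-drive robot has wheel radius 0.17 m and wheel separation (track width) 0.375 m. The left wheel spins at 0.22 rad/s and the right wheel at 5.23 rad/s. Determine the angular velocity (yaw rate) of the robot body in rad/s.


omega = r*(wR - wL)/L = 0.17*(5.23 - (0.22))/0.375 = 2.2712

2.2712 rad/s


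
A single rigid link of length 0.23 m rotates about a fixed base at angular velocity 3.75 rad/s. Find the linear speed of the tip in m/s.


v = L*omega = 0.23 * 3.75 = 0.8625

0.8625 m/s


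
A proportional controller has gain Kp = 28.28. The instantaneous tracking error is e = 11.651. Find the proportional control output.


u_P = Kp * e = 28.28 * 11.651 = 329.4903

329.4903


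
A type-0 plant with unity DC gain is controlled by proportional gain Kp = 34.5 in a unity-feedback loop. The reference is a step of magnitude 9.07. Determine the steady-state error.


e_ss = R/(1 + Kp) = 9.07/(1 + 34.5) = 9.07/35.5000 = 0.2555

0.2555


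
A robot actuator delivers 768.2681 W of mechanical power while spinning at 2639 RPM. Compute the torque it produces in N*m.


omega = 2639 * 2*pi/60 = 276.355434 rad/s
tau = P / omega = 768.2681 / 276.355434 = 2.7800

2.7800 N*m


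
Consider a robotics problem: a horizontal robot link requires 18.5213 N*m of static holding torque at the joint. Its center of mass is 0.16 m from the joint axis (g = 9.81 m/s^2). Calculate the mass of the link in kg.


m = tau / (g*L) = 18.5213 / (9.81 * 0.16) = 11.8000

11.8000 kg


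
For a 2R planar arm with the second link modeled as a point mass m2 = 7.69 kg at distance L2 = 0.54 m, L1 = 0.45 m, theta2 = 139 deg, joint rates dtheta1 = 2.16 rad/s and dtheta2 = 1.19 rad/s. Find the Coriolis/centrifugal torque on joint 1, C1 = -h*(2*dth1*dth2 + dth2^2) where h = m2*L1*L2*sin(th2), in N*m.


h = m2*L1*L2*sin(th2) = 7.69*0.45*0.54*sin(139 deg) = 1.225958
C1 = -h*(2*2.16*1.19 + 1.19^2) = -1.225958*6.5569 = -8.0385

-8.0385 N*m


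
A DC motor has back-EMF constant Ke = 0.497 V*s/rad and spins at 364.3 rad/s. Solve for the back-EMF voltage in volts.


V_emf = Ke * omega = 0.497*364.3 = 181.0571

181.0571 V


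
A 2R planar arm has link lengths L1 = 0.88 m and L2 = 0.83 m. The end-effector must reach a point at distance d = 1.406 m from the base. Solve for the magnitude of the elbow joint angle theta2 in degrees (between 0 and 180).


cos(th2) = (d^2 - L1^2 - L2^2)/(2*L1*L2) = (1.406^2 - 0.88^2 - 0.83^2)/(2*0.88*0.83) = 0.35154436
th2 = acos(0.35154436) = 69.4182 deg

69.4182 degrees


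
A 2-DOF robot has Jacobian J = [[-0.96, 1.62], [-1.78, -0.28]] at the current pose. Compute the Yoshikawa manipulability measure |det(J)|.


det(J) = -0.96*-0.28 - (1.62)*(-1.78) = 3.1524
|det(J)| = 3.1524

3.1524


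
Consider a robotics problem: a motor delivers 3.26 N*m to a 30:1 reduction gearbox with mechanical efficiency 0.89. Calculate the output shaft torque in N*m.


tau_out = tau_in * N * eta = 3.26 * 30 * 0.89 = 87.0420

87.0420 N*m


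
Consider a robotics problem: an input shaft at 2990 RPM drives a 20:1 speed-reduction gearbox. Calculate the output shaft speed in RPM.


omega_out = omega_in / N = 2990 / 20 = 149.5000

149.5000 RPM


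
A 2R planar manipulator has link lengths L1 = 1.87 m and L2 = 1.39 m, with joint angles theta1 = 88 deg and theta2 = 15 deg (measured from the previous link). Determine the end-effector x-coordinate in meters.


x = L1*cos(th1) + L2*cos(th1+th2) = 1.87*cos(88 deg) + 1.39*cos(103 deg) = -0.2474

-0.2474 m


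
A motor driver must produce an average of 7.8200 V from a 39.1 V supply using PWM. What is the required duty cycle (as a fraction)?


D = V_avg/V_supply = 7.8200/39.1 = 0.2000

0.2000


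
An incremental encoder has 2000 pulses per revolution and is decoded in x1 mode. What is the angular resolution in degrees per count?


resolution = 360 / (PPR * 1) = 360 / 2000 = 0.1800

0.1800 degrees


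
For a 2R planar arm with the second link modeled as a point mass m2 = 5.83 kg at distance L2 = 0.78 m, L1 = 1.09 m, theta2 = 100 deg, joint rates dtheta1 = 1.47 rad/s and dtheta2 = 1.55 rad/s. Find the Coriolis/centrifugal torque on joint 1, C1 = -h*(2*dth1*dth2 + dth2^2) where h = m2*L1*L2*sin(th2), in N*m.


h = m2*L1*L2*sin(th2) = 5.83*1.09*0.78*sin(100 deg) = 4.881363
C1 = -h*(2*1.47*1.55 + 1.55^2) = -4.881363*6.9595 = -33.9718

-33.9718 N*m


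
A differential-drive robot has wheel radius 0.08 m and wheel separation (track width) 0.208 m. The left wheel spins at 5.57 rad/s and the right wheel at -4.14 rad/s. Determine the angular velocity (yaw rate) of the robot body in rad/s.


omega = r*(wR - wL)/L = 0.08*(-4.14 - (5.57))/0.208 = -3.7346

-3.7346 rad/s


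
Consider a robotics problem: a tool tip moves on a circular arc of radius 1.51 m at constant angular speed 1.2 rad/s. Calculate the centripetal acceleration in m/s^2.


a_c = omega^2 * r = 1.2^2 * 1.51 = 2.1744

2.1744 m/s^2


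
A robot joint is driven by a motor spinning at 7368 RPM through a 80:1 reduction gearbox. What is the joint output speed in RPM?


omega_joint = omega_motor / N = 7368 / 80 = 92.1000

92.1000 RPM


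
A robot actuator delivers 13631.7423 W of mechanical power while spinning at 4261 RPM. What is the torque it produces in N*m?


omega = 4261 * 2*pi/60 = 446.210877 rad/s
tau = P / omega = 13631.7423 / 446.210877 = 30.5500

30.5500 N*m


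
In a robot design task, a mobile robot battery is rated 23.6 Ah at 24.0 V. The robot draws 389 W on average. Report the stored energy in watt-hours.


E = capacity * V = 23.6*24.0 = 566.4000

566.4000 Wh


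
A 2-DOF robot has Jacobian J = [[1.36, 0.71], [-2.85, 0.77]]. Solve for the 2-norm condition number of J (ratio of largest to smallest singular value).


JJ^T eigenvalues: trace(JJ^T) = 11.0691, det(JJ^T) = det(J)^2 = 9.42919849
s_max^2 = (11.0691 + sqrt(84.80818085))/2 = 10.13911786
s_min^2 = (11.0691 - sqrt(84.80818085))/2 = 0.92998214
kappa = s_max/s_min = sqrt(10.13911786/0.92998214) = 3.3019

3.3019


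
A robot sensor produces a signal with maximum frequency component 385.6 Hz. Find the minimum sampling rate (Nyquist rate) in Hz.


f_s,min = 2*f_max = 2*385.6 = 771.2000

771.2000 Hz


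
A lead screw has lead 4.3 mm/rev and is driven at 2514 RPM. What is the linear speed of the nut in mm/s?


v = lead * (RPM/60) = 4.3*2514/60 = 180.1700

180.1700 mm/s


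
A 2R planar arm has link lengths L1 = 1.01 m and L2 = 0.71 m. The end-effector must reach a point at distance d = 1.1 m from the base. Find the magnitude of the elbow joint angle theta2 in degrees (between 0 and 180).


cos(th2) = (d^2 - L1^2 - L2^2)/(2*L1*L2) = (1.1^2 - 1.01^2 - 0.71^2)/(2*1.01*0.71) = -0.21907684
th2 = acos(-0.21907684) = 102.6548 deg

102.6548 degrees


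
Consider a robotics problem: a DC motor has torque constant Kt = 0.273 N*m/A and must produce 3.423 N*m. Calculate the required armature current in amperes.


I = tau / Kt = 3.423/0.273 = 12.5385

12.5385 A


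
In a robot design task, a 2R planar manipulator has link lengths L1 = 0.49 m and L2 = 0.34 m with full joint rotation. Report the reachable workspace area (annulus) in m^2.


r_max = L1 + L2 = 0.8300, r_min = |L1 - L2| = 0.1500
A = pi*(r_max^2 - r_min^2) = pi*(0.6889 - 0.0225) = 2.0936

2.0936 m^2


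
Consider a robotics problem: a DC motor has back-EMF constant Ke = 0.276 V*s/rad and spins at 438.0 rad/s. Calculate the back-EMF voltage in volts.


V_emf = Ke * omega = 0.276*438.0 = 120.8880

120.8880 V


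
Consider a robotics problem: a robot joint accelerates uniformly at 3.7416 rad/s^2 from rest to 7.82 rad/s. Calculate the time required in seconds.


t = delta_omega / alpha = 7.82 / 3.7416 = 2.0900

2.0900 s


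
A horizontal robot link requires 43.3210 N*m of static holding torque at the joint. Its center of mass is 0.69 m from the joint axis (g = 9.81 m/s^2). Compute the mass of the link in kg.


m = tau / (g*L) = 43.3210 / (9.81 * 0.69) = 6.4000

6.4000 kg


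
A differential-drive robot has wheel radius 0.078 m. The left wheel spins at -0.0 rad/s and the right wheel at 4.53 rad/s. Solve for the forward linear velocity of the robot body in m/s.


v = r*(wR + wL)/2 = 0.078*(4.53 + -0.0)/2 = 0.1767

0.1767 m/s


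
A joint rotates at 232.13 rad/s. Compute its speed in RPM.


RPM = 232.13 * 60/(2*pi) = 2216.6782

2216.6782 RPM


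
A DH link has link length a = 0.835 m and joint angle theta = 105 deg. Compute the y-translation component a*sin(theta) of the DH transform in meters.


a*sin(theta) = 0.835*sin(105 deg) = 0.8065

0.8065 m


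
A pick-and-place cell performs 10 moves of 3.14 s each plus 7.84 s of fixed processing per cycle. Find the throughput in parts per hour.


T_cycle = 10*3.14 + 7.84 = 39.2400 s
rate = 3600/T = 91.7431

91.7431 parts/hour


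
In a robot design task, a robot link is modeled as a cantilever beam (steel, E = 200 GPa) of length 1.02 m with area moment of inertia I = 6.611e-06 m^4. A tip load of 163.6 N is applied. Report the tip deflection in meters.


delta = F*L^3/(3*E*I) = 163.6*1.02^3/(3*2.000e+11*6.611e-06)
      = 173.6136288/3966600 = 4.3769e-05

4.3769e-05 m


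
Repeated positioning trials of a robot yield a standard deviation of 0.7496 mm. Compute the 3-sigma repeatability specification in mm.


repeatability = 3*sigma = 3*0.7496 = 2.2488

2.2488 mm


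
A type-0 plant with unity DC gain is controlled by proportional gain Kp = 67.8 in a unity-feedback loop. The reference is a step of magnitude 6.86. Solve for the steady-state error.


e_ss = R/(1 + Kp) = 6.86/(1 + 67.8) = 6.86/68.8000 = 0.0997

0.0997


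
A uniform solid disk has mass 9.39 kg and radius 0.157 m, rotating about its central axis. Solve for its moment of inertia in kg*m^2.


I = (1/2)*m*R^2 = 0.5*9.39*0.157^2 = 0.1157

0.1157 kg*m^2


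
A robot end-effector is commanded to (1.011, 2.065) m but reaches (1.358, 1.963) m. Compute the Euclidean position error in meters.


dx = 1.358 - (1.011) = 0.3470, dy = 1.963 - (2.065) = -0.1020
err = sqrt(0.120409 + 0.010404) = 0.3617

0.3617 m


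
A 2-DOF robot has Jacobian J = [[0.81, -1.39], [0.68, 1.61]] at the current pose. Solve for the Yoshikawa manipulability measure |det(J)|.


det(J) = 0.81*1.61 - (-1.39)*(0.68) = 2.2493
|det(J)| = 2.2493

2.2493


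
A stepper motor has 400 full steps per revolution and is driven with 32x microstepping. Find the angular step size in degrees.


step = 360/(400*32) = 360/12800 = 0.0281

0.0281 degrees


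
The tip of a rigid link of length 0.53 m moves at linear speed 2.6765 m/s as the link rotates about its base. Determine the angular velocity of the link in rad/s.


omega = v / L = 2.6765 / 0.53 = 5.0500

5.0500 rad/s


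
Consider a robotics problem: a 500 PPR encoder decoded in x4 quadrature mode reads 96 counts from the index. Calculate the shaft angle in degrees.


angle = counts * 360 / (PPR*4) = 96 * 360 / 2000 = 17.2800

17.2800 degrees


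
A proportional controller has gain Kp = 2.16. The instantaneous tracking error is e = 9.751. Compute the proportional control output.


u_P = Kp * e = 2.16 * 9.751 = 21.0622

21.0622


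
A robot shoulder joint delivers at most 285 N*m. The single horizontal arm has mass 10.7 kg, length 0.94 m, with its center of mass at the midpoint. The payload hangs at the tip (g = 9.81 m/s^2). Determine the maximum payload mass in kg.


tau_arm = m_arm*g*(L/2) = 10.7*9.81*0.94/2 = 49.3345 N*m
tau_payload = tau_max - tau_arm = 285 - 49.3345 = 235.6655
m_payload = tau_payload / (g*L) = 235.6655 / (9.81*0.94) = 25.5564

25.5564 kg


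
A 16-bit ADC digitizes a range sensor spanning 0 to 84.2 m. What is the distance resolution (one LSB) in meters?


res = range / 2^n = 84.2/2^16 = 84.2/65536 = 0.0013

0.0013 m


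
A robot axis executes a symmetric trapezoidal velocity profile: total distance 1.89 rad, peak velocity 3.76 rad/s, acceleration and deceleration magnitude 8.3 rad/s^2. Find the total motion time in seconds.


t_acc = v/a = 3.76/8.3 = 0.453012 s
d_acc = v^2/(2a) = 0.851663 rad (each ramp)
d_cruise = 1.89 - 2*0.851663 = 0.186674 rad
t_cruise = 0.186674/3.76 = 0.049647 s
t_total = 2*0.453012 + 0.049647 = 0.9557

0.9557 s


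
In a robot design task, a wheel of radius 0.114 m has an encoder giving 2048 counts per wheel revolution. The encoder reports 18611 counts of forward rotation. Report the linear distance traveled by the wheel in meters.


revs = 18611/2048 = 9.087402
d = revs * 2*pi*r = 9.087402 * 2*pi*0.114 = 6.5092

6.5092 m


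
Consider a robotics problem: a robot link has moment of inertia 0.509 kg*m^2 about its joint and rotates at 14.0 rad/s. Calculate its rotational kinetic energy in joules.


KE = (1/2)*I*omega^2 = 0.5*0.509*14.0^2 = 49.8820

49.8820 J


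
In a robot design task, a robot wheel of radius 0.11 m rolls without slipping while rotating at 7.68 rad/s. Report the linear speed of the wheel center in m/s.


v = omega * r = 7.68 * 0.11 = 0.8448

0.8448 m/s


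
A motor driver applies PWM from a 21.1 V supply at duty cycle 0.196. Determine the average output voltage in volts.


V_avg = V_supply * D = 21.1*0.196 = 4.1356

4.1356 V


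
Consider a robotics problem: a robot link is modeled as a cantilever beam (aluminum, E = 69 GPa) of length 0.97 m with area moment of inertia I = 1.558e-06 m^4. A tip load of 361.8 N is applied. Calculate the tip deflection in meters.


delta = F*L^3/(3*E*I) = 361.8*0.97^3/(3*6.900e+10*1.558e-06)
      = 330.2050914/322506 = 0.0010

0.0010 m


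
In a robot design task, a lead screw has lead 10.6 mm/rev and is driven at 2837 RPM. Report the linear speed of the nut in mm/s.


v = lead * (RPM/60) = 10.6*2837/60 = 501.2033

501.2033 mm/s


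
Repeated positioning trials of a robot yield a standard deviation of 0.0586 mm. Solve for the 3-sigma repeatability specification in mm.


repeatability = 3*sigma = 3*0.0586 = 0.1758

0.1758 mm


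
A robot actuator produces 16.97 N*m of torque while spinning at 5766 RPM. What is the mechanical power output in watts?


omega = 5766 * 2*pi/60 = 603.814108 rad/s
P = tau * omega = 16.97 * 603.814108 = 10246.7254

10246.7254 W


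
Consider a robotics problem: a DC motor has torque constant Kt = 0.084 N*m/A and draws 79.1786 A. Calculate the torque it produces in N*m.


tau = Kt * I = 0.084*79.1786 = 6.6510

6.6510 N*m


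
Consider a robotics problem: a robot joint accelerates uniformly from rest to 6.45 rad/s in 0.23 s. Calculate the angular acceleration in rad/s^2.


alpha = delta_omega / t = 6.45 / 0.23 = 28.0435

28.0435 rad/s^2


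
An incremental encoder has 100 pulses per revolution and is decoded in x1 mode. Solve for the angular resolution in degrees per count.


resolution = 360 / (PPR * 1) = 360 / 100 = 3.6000

3.6000 degrees


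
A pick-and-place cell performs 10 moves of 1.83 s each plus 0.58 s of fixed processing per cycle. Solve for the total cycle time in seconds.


T = 10*1.83 + 0.58 = 18.8800

18.8800 s


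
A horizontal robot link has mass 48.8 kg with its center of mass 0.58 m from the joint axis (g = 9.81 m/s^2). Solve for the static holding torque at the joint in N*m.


tau = m*g*L = 48.8 * 9.81 * 0.58 = 277.6622

277.6622 N*m


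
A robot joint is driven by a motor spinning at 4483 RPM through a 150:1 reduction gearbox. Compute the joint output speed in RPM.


omega_joint = omega_motor / N = 4483 / 150 = 29.8867

29.8867 RPM


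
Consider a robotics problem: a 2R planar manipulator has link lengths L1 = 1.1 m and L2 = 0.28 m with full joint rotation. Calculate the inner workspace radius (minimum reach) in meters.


r_min = |L1 - L2| = |1.1 - 0.28| = 0.8200

0.8200 m


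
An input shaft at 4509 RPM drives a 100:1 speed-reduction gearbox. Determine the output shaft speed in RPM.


omega_out = omega_in / N = 4509 / 100 = 45.0900

45.0900 RPM


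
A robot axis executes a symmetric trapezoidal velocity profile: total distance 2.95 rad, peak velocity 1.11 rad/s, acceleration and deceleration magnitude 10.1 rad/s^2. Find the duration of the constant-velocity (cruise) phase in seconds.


t_acc = v/a = 0.109901 s, d_acc = v^2/(2a) = 0.060995 rad each
d_cruise = 2.95 - 2*0.060995 = 2.828010 rad
t_cruise = d_cruise/v = 2.828010/1.11 = 2.5478

2.5478 s


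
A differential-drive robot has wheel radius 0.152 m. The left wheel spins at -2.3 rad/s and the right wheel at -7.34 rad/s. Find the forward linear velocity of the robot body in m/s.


v = r*(wR + wL)/2 = 0.152*(-7.34 + -2.3)/2 = -0.7326

-0.7326 m/s


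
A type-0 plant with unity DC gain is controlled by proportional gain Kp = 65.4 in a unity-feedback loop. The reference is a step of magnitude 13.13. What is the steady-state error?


e_ss = R/(1 + Kp) = 13.13/(1 + 65.4) = 13.13/66.4000 = 0.1977

0.1977


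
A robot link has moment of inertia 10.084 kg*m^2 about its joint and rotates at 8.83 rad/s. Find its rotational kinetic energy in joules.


KE = (1/2)*I*omega^2 = 0.5*10.084*8.83^2 = 393.1192

393.1192 J


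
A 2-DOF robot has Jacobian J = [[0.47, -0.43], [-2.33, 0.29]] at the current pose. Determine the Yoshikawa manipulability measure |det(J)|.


det(J) = 0.47*0.29 - (-0.43)*(-2.33) = -0.8656
|det(J)| = 0.8656

0.8656


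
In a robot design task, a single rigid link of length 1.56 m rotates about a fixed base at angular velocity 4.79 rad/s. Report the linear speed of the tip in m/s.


v = L*omega = 1.56 * 4.79 = 7.4724

7.4724 m/s


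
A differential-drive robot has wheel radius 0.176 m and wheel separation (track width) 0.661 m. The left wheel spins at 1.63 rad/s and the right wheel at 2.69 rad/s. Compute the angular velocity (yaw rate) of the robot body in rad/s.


omega = r*(wR - wL)/L = 0.176*(2.69 - (1.63))/0.661 = 0.2822

0.2822 rad/s


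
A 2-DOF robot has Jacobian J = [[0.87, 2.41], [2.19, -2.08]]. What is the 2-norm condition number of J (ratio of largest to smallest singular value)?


JJ^T eigenvalues: trace(JJ^T) = 15.6875, det(JJ^T) = det(J)^2 = 50.23265625
s_max^2 = (15.6875 + sqrt(45.16703125))/2 = 11.20407109
s_min^2 = (15.6875 - sqrt(45.16703125))/2 = 4.48342891
kappa = s_max/s_min = sqrt(11.20407109/4.48342891) = 1.5808

1.5808


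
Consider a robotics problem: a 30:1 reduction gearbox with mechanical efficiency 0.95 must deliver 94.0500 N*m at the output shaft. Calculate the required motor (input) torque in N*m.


tau_in = tau_out / (N * eta) = 94.0500 / (30 * 0.95) = 3.3000

3.3000 N*m


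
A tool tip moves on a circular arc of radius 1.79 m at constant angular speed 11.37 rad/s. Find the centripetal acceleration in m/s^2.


a_c = omega^2 * r = 11.37^2 * 1.79 = 231.4057

231.4057 m/s^2


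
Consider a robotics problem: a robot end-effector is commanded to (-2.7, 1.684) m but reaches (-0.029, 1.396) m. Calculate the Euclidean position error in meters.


dx = -0.029 - (-2.7) = 2.6710, dy = 1.396 - (1.684) = -0.2880
err = sqrt(7.134241 + 0.082944) = 2.6865

2.6865 m


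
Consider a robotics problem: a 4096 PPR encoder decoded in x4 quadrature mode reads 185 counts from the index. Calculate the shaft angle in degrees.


angle = counts * 360 / (PPR*4) = 185 * 360 / 16384 = 4.0649

4.0649 degrees


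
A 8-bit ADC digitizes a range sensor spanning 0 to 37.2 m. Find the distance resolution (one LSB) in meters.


res = range / 2^n = 37.2/2^8 = 37.2/256 = 0.1453

0.1453 m


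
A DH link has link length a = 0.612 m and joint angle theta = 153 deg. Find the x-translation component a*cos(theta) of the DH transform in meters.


a*cos(theta) = 0.612*cos(153 deg) = -0.5453

-0.5453 m


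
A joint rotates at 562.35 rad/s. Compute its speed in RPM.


RPM = 562.35 * 60/(2*pi) = 5370.0469

5370.0469 RPM


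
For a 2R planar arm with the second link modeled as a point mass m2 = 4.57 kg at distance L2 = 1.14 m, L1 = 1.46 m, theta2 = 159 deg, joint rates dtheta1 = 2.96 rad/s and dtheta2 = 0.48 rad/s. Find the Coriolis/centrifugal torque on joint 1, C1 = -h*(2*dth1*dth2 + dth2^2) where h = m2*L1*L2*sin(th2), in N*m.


h = m2*L1*L2*sin(th2) = 4.57*1.46*1.14*sin(159 deg) = 2.725857
C1 = -h*(2*2.96*0.48 + 0.48^2) = -2.725857*3.0720 = -8.3738

-8.3738 N*m


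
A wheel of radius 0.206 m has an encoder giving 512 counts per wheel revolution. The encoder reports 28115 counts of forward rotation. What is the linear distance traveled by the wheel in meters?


revs = 28115/512 = 54.912109
d = revs * 2*pi*r = 54.912109 * 2*pi*0.206 = 71.0747

71.0747 m
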